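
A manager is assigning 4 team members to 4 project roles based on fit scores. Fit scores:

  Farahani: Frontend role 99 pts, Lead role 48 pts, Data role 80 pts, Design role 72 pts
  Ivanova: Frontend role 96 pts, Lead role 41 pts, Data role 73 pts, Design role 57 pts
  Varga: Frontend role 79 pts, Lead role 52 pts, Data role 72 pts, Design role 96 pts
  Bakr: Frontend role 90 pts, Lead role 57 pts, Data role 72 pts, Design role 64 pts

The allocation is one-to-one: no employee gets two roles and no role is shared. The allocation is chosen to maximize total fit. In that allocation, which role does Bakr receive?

Bakr receives Lead role.

Treat this as an assignment problem: match each employee to one role.
Optimal: Farahani→Data role (80 pts), Ivanova→Frontend role (96 pts), Varga→Design role (96 pts), Bakr→Lead role (57 pts) — total 80+96+96+57 = 329 pts.
Bakr's own top role is Frontend role (90 pts), but forcing Bakr→Frontend role and reassigning the rest optimally gives only 307 pts — worse by 22.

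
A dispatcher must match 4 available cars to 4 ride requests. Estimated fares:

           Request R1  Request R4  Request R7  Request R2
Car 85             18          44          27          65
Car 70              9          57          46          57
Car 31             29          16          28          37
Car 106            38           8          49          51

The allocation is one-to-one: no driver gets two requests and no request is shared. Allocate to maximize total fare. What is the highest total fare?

Max total: $200

Optimal: Car 85→Request R2 ($65), Car 70→Request R4 ($57), Car 31→Request R1 ($29), Car 106→Request R7 ($49) — total 65+57+29+49 = $200.
Column-greedy (each request in turn goes to its best remaining driver) gives $188, worse by 12.
Next-best assignment: Car 85→Request R2, Car 70→Request R4, Car 31→Request R7, Car 106→Request R1 = $188.
Every other assignment is strictly worse.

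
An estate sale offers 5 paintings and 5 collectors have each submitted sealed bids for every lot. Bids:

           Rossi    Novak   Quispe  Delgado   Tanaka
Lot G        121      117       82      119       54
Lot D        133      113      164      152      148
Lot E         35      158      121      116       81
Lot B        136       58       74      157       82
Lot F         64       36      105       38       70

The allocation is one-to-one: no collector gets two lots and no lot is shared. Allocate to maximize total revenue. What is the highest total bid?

Optimal: Rossi→Lot G ($121), Novak→Lot E ($158), Quispe→Lot F ($105), Delgado→Lot B ($157), Tanaka→Lot D ($148) — total 121+158+105+157+148 = $689.
Next-best assignment: Rossi→Lot G, Novak→Lot E, Quispe→Lot D, Delgado→Lot B, Tanaka→Lot F = $670.

Maximum total: $689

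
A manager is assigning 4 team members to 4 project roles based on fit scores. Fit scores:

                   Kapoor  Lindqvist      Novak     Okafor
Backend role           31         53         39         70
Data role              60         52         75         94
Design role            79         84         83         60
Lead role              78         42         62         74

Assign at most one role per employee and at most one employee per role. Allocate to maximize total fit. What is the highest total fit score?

Maximum total: 308 pts

Optimal: Kapoor→Lead role (78 pts), Lindqvist→Backend role (53 pts), Novak→Design role (83 pts), Okafor→Data role (94 pts) — total 78+53+83+94 = 308 pts.
Column-greedy (each role in turn goes to its best remaining employee) gives 307 pts, worse by 1.
Swapping Okafor↔Kapoor (Okafor→Lead role 74 pts, Kapoor→Data role 60 pts) loses 38.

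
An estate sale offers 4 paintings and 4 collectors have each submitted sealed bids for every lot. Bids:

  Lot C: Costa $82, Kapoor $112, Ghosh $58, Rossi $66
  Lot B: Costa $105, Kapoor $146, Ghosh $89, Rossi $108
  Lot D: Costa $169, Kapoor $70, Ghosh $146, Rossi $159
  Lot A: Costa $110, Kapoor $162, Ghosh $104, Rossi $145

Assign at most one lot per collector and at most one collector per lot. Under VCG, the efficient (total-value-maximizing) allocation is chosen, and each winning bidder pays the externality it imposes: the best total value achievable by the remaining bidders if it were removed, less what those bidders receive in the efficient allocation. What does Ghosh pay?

Ghosh pays $87.

Efficient allocation: Costa→Lot C ($82), Kapoor→Lot B ($146), Ghosh→Lot D ($146), Rossi→Lot A ($145); total welfare W = $519.
Ghosh receives Lot D at value $146, so the others get W − 146 = $373.
Without Ghosh: best allocation of the remaining 3 bidders over all 4 lots is Costa→Lot D ($169), Kapoor→Lot B ($146), Rossi→Lot A ($145), total $460.
VCG payment = (others' best without Ghosh) − (others' welfare with Ghosh) = 460 − 373 = $87.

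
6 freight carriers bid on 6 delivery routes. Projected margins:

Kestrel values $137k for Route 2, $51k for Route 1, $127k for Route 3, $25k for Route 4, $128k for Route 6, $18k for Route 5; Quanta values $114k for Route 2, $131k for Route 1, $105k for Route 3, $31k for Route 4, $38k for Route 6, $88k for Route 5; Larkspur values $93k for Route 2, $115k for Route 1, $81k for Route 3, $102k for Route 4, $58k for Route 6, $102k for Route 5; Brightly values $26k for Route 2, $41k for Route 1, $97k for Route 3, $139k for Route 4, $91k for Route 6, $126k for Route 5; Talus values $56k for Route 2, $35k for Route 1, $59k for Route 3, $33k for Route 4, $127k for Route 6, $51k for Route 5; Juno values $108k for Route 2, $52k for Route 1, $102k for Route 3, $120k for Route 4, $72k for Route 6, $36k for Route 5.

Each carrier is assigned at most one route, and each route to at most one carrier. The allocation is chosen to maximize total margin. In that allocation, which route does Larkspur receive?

This is the linear assignment problem.
Optimal: Kestrel→Route 2 ($137k), Quanta→Route 1 ($131k), Larkspur→Route 5 ($102k), Brightly→Route 4 ($139k), Talus→Route 6 ($127k), Juno→Route 3 ($102k) — total 137+131+102+139+127+102 = $738k.
Row-greedy (each carrier in turn takes its best remaining route) gives $725k, worse by 13.
Next-best assignment: Kestrel→Route 3, Quanta→Route 1, Larkspur→Route 5, Brightly→Route 4, Talus→Route 6, Juno→Route 2 = $734k.
Swapping Brightly↔Juno (Brightly→Route 3 $97k, Juno→Route 4 $120k) loses 24.
No other one-to-one assignment exceeds $738k.
Larkspur's own top route is Route 1 ($115k), but forcing Larkspur→Route 1 and reassigning the rest optimally gives only $730k — worse by 8.

Larkspur receives Route 5.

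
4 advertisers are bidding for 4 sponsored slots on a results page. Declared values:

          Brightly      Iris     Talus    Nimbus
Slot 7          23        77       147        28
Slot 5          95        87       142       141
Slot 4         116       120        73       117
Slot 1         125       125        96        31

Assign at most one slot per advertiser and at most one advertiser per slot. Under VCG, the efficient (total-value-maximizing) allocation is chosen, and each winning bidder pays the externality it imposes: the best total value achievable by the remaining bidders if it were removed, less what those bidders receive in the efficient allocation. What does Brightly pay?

Efficient allocation: Brightly→Slot 1 ($125), Iris→Slot 4 ($120), Talus→Slot 7 ($147), Nimbus→Slot 5 ($141); total welfare W = $533.
Brightly receives Slot 1 at value $125, so the others get W − 125 = $408.
Without Brightly: best allocation of the remaining 3 bidders over all 4 slots is Iris→Slot 1 ($125), Talus→Slot 7 ($147), Nimbus→Slot 5 ($141), total $413.
VCG payment = (others' best without Brightly) − (others' welfare with Brightly) = 413 − 408 = $5.

Brightly pays $5.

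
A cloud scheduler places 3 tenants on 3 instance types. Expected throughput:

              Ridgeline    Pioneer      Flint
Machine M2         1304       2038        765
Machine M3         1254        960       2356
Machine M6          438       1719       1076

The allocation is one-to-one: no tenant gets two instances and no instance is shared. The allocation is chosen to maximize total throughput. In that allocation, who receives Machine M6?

Pioneer receives Machine M6.

Optimal: Ridgeline→Machine M2 (1304 ops/s), Pioneer→Machine M6 (1719 ops/s), Flint→Machine M3 (2356 ops/s) — total 1304+1719+2356 = 5379 ops/s.
Column-greedy (each instance in turn goes to its best remaining tenant) gives 4832 ops/s, worse by 547.
Every other assignment is strictly worse.
Pioneer's own top instance is Machine M2 (2038 ops/s), but forcing Pioneer→Machine M2 and reassigning the rest optimally gives only 4832 ops/s — worse by 547.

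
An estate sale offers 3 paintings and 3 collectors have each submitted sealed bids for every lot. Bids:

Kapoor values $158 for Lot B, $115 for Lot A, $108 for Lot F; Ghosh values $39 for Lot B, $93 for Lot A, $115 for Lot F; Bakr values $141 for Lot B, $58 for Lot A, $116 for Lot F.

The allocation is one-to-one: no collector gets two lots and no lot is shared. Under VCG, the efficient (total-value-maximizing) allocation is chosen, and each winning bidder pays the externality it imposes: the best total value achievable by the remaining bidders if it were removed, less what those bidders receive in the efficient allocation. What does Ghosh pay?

Efficient allocation: Kapoor→Lot A ($115), Ghosh→Lot F ($115), Bakr→Lot B ($141); total welfare W = $371.
Ghosh receives Lot F at value $115, so the others get W − 115 = $256.
Without Ghosh: best allocation of the remaining 2 bidders over all 3 lots is Kapoor→Lot B ($158), Bakr→Lot F ($116), total $274.
VCG payment = (others' best without Ghosh) − (others' welfare with Ghosh) = 274 − 256 = $18.

Ghosh pays $18.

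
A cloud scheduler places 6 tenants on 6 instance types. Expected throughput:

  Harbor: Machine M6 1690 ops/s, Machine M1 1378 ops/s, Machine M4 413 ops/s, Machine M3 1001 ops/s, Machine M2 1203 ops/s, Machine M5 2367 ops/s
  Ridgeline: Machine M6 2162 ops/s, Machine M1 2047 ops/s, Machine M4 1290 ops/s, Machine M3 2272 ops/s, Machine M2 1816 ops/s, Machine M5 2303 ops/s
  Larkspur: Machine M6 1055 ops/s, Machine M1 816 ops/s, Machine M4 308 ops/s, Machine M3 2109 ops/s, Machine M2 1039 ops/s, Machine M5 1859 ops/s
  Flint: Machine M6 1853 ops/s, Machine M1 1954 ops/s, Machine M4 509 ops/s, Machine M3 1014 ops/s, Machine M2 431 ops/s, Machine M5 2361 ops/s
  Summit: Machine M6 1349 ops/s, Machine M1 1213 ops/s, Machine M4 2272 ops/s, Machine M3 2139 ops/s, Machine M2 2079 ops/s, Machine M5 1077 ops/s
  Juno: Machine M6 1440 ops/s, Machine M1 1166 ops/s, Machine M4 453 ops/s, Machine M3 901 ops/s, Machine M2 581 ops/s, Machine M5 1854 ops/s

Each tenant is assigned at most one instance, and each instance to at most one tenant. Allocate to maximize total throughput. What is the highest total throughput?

Treat this as an assignment problem: match each tenant to one instance.
Optimal: Harbor→Machine M5 (2367 ops/s), Ridgeline→Machine M2 (1816 ops/s), Larkspur→Machine M3 (2109 ops/s), Flint→Machine M1 (1954 ops/s), Summit→Machine M4 (2272 ops/s), Juno→Machine M6 (1440 ops/s) — total 2367+1816+2109+1954+2272+1440 = 11958 ops/s.
Row-greedy (each tenant in turn takes its best remaining instance) gives 10501 ops/s, worse by 1457.

Maximum total: 11958 ops/s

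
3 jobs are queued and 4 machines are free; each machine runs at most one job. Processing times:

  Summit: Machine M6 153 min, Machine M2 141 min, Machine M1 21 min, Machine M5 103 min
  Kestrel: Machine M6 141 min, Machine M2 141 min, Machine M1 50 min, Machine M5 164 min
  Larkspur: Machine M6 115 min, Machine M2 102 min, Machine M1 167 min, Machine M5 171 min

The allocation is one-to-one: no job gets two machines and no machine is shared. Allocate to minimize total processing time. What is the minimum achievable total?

This is a one-to-one assignment (minimum-cost bipartite matching).
Optimal: Summit→Machine M5 (103 min), Kestrel→Machine M1 (50 min), Larkspur→Machine M2 (102 min) — total 103+50+102 = 255 min.
Min-entry greedy (repeatedly take the single cheapest remaining cell) gives 264 min, worse by 9.

Minimum total: 255 min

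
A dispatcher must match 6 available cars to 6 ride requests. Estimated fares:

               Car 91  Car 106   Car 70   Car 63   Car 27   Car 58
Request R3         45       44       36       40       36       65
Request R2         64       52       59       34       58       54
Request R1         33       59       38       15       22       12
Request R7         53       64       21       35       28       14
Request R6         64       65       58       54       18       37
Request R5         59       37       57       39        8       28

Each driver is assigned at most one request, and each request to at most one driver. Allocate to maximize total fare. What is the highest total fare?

Optimal: Car 91→Request R7 ($53), Car 106→Request R1 ($59), Car 70→Request R5 ($57), Car 63→Request R6 ($54), Car 27→Request R2 ($58), Car 58→Request R3 ($65) — total 53+59+57+54+58+65 = $346.
Row-greedy (each driver in turn takes its best remaining request) gives $266, worse by 80.
Swapping Car 58↔Car 70 (Car 58→Request R5 $28, Car 70→Request R3 $36) loses 58.
No other one-to-one assignment exceeds $346.

Max total: $346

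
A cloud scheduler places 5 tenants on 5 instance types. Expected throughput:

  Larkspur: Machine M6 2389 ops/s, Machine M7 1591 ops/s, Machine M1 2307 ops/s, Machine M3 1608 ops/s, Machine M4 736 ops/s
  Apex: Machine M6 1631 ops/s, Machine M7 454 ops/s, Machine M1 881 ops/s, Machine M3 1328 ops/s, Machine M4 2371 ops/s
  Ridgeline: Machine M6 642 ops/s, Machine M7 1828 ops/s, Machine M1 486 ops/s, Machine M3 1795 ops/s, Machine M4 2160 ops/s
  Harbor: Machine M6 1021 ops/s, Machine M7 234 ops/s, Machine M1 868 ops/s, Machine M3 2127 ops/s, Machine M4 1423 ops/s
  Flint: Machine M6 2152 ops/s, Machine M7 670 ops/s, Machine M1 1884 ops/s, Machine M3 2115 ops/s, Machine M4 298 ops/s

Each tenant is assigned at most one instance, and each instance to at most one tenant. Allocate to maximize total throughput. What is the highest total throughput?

Optimal: Larkspur→Machine M1 (2307 ops/s), Apex→Machine M4 (2371 ops/s), Ridgeline→Machine M7 (1828 ops/s), Harbor→Machine M3 (2127 ops/s), Flint→Machine M6 (2152 ops/s) — total 2307+2371+1828+2127+2152 = 10785 ops/s.
Row-greedy (each tenant in turn takes its best remaining instance) gives 10599 ops/s, worse by 186.
Next-best assignment: Larkspur→Machine M6, Apex→Machine M4, Ridgeline→Machine M7, Harbor→Machine M3, Flint→Machine M1 = 10599 ops/s.

Max total: 10785 ops/s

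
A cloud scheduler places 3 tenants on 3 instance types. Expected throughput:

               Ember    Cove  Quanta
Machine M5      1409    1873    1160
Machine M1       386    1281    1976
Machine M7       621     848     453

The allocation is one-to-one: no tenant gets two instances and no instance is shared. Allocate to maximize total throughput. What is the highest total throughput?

Optimal: Ember→Machine M7 (621 ops/s), Cove→Machine M5 (1873 ops/s), Quanta→Machine M1 (1976 ops/s) — total 621+1873+1976 = 4470 ops/s.
Row-greedy (each tenant in turn takes its best remaining instance) gives 3143 ops/s, worse by 1327.

Maximum total: 4470 ops/s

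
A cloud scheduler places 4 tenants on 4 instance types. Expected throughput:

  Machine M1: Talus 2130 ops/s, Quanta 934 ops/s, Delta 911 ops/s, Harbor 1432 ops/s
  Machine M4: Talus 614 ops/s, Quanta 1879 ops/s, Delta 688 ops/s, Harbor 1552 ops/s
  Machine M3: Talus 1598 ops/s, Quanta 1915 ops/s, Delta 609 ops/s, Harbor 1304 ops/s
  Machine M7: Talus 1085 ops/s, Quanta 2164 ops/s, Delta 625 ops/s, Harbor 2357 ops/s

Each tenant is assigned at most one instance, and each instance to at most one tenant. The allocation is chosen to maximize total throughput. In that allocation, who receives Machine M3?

Optimal: Talus→Machine M1 (2130 ops/s), Quanta→Machine M3 (1915 ops/s), Delta→Machine M4 (688 ops/s), Harbor→Machine M7 (2357 ops/s) — total 2130+1915+688+2357 = 7090 ops/s.
Row-greedy (each tenant in turn takes its best remaining instance) gives 6286 ops/s, worse by 804.
Next-best assignment: Talus→Machine M1, Quanta→Machine M4, Delta→Machine M3, Harbor→Machine M7 = 6975 ops/s.
Swapping Harbor↔Delta (Harbor→Machine M4 1552 ops/s, Delta→Machine M7 625 ops/s) loses 868.
Checked against all permutations: 7090 ops/s is optimal.
Quanta's own top instance is Machine M7 (2164 ops/s), but forcing Quanta→Machine M7 and reassigning the rest optimally gives only 6455 ops/s — worse by 635.

Quanta receives Machine M3.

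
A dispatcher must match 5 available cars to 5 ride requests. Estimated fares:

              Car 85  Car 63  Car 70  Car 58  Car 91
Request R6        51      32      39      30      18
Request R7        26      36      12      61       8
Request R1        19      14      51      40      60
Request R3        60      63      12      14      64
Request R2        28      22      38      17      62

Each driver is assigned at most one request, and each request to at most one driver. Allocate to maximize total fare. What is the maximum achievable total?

Max total: $288

Treat this as an assignment problem: match each driver to one request.
Optimal: Car 85→Request R6 ($51), Car 63→Request R3 ($63), Car 70→Request R1 ($51), Car 58→Request R7 ($61), Car 91→Request R2 ($62) — total 51+63+51+61+62 = $288.
Column-greedy (each request in turn goes to its best remaining driver) gives $273, worse by 15.
Next-best assignment: Car 85→Request R6, Car 63→Request R3, Car 70→Request R2, Car 58→Request R7, Car 91→Request R1 = $273.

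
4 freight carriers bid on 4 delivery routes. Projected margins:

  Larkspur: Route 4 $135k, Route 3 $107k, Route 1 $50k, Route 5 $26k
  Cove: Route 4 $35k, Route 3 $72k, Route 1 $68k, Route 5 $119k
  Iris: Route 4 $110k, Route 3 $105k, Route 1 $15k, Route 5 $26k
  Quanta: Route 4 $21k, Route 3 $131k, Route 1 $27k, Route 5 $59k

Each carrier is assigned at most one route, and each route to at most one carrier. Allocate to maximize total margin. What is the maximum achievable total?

Optimal: Larkspur→Route 1 ($50k), Cove→Route 5 ($119k), Iris→Route 4 ($110k), Quanta→Route 3 ($131k) — total 50+119+110+131 = $410k.
Row-greedy (each carrier in turn takes its best remaining route) gives $386k, worse by 24.
Next-best assignment: Larkspur→Route 4, Cove→Route 5, Iris→Route 1, Quanta→Route 3 = $400k.

Max total: $410k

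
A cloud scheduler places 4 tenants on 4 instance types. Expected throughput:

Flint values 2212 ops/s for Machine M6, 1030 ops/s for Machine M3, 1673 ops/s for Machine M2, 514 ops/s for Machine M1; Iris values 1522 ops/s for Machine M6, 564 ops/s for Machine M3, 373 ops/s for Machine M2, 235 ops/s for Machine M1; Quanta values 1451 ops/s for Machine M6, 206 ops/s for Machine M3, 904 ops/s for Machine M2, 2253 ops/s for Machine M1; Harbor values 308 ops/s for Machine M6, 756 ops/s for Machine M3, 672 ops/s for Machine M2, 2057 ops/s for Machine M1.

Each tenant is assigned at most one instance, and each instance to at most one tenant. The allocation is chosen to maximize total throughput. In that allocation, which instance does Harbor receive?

Optimal: Flint→Machine M2 (1673 ops/s), Iris→Machine M6 (1522 ops/s), Quanta→Machine M1 (2253 ops/s), Harbor→Machine M3 (756 ops/s) — total 1673+1522+2253+756 = 6204 ops/s.
Column-greedy (each instance in turn goes to its best remaining tenant) gives 4107 ops/s, worse by 2097.
Swapping Flint↔Iris (Flint→Machine M6 2212 ops/s, Iris→Machine M2 373 ops/s) loses 610.
Harbor's own top instance is Machine M1 (2057 ops/s), but forcing Harbor→Machine M1 and reassigning the rest optimally gives only 5745 ops/s — worse by 459.

Harbor receives Machine M3.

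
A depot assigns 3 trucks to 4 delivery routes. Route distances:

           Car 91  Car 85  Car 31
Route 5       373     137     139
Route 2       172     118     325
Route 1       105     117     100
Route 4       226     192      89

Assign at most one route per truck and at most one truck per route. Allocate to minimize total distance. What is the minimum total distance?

Min total: 312 km

Optimal: Car 91→Route 1 (105 km), Car 85→Route 2 (118 km), Car 31→Route 4 (89 km) — total 105+118+89 = 312 km.
Column-greedy (each route in turn goes to its cheapest remaining truck) gives 409 km, worse by 97.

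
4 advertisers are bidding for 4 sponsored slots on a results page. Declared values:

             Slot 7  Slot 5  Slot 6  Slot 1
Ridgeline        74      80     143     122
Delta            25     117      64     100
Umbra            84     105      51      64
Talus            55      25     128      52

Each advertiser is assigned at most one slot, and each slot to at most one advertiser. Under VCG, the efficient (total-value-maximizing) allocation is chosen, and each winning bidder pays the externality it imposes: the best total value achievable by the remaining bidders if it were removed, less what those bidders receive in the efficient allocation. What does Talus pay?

Talus pays $25.

Efficient allocation: Ridgeline→Slot 1 ($122), Delta→Slot 5 ($117), Umbra→Slot 7 ($84), Talus→Slot 6 ($128); total welfare W = $451.
Talus receives Slot 6 at value $128, so the others get W − 128 = $323.
Without Talus: best allocation of the remaining 3 bidders over all 4 slots is Ridgeline→Slot 6 ($143), Delta→Slot 1 ($100), Umbra→Slot 5 ($105), total $348.
VCG payment = (others' best without Talus) − (others' welfare with Talus) = 348 − 323 = $25.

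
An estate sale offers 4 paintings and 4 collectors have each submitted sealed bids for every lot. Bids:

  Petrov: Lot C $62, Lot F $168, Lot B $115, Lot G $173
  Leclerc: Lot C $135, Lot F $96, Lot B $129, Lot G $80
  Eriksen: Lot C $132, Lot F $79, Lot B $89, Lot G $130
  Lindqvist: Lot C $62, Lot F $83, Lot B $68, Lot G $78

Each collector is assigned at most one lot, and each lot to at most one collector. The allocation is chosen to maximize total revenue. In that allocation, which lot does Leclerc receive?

Leclerc receives Lot B.

Optimal: Petrov→Lot G ($173), Leclerc→Lot B ($129), Eriksen→Lot C ($132), Lindqvist→Lot F ($83) — total 173+129+132+83 = $517.
Column-greedy (each lot in turn goes to its best remaining collector) gives $470, worse by 47.
Checked against all permutations: $517 is optimal.
Leclerc's own top lot is Lot C ($135), but forcing Leclerc→Lot C and reassigning the rest optimally gives only $501 — worse by 16.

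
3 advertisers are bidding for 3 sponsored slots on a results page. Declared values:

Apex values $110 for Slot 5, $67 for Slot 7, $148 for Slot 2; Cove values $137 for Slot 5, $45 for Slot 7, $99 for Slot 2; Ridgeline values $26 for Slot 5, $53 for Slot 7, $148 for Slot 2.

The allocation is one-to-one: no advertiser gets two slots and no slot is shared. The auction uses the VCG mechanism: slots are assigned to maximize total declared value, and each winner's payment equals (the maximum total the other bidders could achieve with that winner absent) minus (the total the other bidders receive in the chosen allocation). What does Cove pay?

Cove pays $43.

Efficient allocation: Apex→Slot 7 ($67), Cove→Slot 5 ($137), Ridgeline→Slot 2 ($148); total welfare W = $352.
Cove receives Slot 5 at value $137, so the others get W − 137 = $215.
Without Cove: best allocation of the remaining 2 bidders over all 3 slots is Apex→Slot 5 ($110), Ridgeline→Slot 2 ($148), total $258.
VCG payment = (others' best without Cove) − (others' welfare with Cove) = 258 − 215 = $43.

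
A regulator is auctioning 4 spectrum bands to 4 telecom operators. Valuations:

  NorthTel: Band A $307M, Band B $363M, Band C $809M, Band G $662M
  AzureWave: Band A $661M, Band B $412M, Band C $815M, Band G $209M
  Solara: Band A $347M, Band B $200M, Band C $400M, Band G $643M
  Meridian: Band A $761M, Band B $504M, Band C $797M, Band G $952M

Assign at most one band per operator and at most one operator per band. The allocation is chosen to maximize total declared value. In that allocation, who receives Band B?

This is the linear assignment problem.
Optimal: NorthTel→Band C ($809M), AzureWave→Band B ($412M), Solara→Band G ($643M), Meridian→Band A ($761M) — total 809+412+643+761 = $2625M.
Row-greedy (each operator in turn takes its best remaining band) gives $2617M, worse by 8.
Next-best assignment: NorthTel→Band C, AzureWave→Band A, Solara→Band B, Meridian→Band G = $2622M.
Checked against all permutations: $2625M is optimal.
AzureWave's own top band is Band C ($815M), but forcing AzureWave→Band C and reassigning the rest optimally gives only $2582M — worse by 43.

AzureWave receives Band B.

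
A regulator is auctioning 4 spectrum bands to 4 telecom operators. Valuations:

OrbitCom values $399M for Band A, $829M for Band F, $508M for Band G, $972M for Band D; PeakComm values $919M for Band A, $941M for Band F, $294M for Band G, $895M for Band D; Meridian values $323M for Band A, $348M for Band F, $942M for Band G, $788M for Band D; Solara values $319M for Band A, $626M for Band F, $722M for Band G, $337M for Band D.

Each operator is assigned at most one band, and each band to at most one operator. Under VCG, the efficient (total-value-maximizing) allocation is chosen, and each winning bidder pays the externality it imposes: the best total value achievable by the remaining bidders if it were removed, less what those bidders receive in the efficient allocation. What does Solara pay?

Efficient allocation: OrbitCom→Band D ($972M), PeakComm→Band A ($919M), Meridian→Band G ($942M), Solara→Band F ($626M); total welfare W = $3459M.
Solara receives Band F at value $626M, so the others get W − 626 = $2833M.
Without Solara: best allocation of the remaining 3 bidders over all 4 bands is OrbitCom→Band D ($972M), PeakComm→Band F ($941M), Meridian→Band G ($942M), total $2855M.
VCG payment = (others' best without Solara) − (others' welfare with Solara) = 2855 − 2833 = $22M.

Solara pays $22M.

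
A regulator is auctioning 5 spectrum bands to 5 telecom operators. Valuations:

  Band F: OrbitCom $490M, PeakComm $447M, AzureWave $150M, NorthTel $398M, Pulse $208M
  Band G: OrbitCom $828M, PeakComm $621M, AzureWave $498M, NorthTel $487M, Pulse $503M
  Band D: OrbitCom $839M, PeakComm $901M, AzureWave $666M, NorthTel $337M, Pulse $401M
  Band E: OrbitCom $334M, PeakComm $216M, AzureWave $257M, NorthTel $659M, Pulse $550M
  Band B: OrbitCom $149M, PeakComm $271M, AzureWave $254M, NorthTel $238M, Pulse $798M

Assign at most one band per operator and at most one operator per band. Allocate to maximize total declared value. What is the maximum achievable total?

Max total: $3398M

Optimal: OrbitCom→Band G ($828M), PeakComm→Band F ($447M), AzureWave→Band D ($666M), NorthTel→Band E ($659M), Pulse→Band B ($798M) — total 828+447+666+659+798 = $3398M.
Column-greedy (each band in turn goes to its best remaining operator) gives $3234M, worse by 164.
No other one-to-one assignment exceeds $3398M.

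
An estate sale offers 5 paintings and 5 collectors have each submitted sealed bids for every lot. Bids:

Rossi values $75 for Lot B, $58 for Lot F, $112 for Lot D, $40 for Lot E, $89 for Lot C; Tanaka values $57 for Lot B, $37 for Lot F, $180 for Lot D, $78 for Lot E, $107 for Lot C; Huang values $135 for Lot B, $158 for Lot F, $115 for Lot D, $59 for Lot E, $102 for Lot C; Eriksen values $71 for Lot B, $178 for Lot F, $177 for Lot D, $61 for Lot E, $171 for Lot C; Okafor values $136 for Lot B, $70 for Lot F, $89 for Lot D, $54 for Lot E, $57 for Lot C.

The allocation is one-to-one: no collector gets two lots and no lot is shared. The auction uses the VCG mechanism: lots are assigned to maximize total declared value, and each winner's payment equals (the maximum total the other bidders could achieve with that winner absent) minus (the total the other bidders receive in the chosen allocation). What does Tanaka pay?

Efficient allocation: Rossi→Lot E ($40), Tanaka→Lot D ($180), Huang→Lot F ($158), Eriksen→Lot C ($171), Okafor→Lot B ($136); total welfare W = $685.
Tanaka receives Lot D at value $180, so the others get W − 180 = $505.
Without Tanaka: best allocation of the remaining 4 bidders over all 5 lots is Rossi→Lot D ($112), Huang→Lot F ($158), Eriksen→Lot C ($171), Okafor→Lot B ($136), total $577.
VCG payment = (others' best without Tanaka) − (others' welfare with Tanaka) = 577 − 505 = $72.

Tanaka pays $72.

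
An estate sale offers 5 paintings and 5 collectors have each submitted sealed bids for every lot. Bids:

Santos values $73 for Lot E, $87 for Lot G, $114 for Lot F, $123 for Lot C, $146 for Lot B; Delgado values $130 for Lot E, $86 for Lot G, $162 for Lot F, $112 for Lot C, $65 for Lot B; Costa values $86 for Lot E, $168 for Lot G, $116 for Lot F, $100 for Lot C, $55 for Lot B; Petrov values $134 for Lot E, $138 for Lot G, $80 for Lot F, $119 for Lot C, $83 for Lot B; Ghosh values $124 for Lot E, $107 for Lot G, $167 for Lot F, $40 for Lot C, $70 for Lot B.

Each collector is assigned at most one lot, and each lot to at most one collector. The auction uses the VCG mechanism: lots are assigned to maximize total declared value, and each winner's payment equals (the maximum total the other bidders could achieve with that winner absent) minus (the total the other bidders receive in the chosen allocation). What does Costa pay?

Costa pays $19.

Efficient allocation: Santos→Lot B ($146), Delgado→Lot E ($130), Costa→Lot G ($168), Petrov→Lot C ($119), Ghosh→Lot F ($167); total welfare W = $730.
Costa receives Lot G at value $168, so the others get W − 168 = $562.
Without Costa: best allocation of the remaining 4 bidders over all 5 lots is Santos→Lot B ($146), Delgado→Lot E ($130), Petrov→Lot G ($138), Ghosh→Lot F ($167), total $581.
VCG payment = (others' best without Costa) − (others' welfare with Costa) = 581 − 562 = $19.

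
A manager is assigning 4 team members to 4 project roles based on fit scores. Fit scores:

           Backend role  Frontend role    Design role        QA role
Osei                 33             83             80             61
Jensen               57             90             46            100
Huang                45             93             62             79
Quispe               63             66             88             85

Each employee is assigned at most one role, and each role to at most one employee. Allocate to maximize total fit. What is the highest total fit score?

Max total: 336 pts

Optimal: Osei→Design role (80 pts), Jensen→QA role (100 pts), Huang→Frontend role (93 pts), Quispe→Backend role (63 pts) — total 80+100+93+63 = 336 pts.
Max-entry greedy (repeatedly take the single best remaining cell) gives 314 pts, worse by 22.
Next-best assignment: Osei→Frontend role, Jensen→QA role, Huang→Backend role, Quispe→Design role = 316 pts.
Swapping Jensen↔Osei (Jensen→Design role 46 pts, Osei→QA role 61 pts) loses 73.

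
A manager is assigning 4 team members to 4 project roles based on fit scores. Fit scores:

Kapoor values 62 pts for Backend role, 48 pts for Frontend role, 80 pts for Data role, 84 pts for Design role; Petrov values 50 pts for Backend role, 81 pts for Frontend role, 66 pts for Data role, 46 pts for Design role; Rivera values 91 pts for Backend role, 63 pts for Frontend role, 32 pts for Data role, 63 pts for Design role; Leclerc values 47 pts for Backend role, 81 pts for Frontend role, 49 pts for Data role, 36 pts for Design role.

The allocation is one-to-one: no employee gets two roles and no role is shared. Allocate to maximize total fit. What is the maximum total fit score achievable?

This is a one-to-one assignment (maximum-weight bipartite matching).
Optimal: Kapoor→Design role (84 pts), Petrov→Data role (66 pts), Rivera→Backend role (91 pts), Leclerc→Frontend role (81 pts) — total 84+66+91+81 = 322 pts.
Next-best assignment: Kapoor→Design role, Petrov→Frontend role, Rivera→Backend role, Leclerc→Data role = 305 pts.
No other one-to-one assignment exceeds 322 pts.

Maximum total: 322 pts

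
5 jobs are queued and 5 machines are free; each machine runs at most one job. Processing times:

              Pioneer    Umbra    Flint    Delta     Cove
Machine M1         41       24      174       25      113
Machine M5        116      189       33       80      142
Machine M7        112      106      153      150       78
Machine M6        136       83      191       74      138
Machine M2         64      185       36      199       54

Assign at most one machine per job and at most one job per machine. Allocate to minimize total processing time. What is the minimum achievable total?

Optimal: Pioneer→Machine M2 (64 min), Umbra→Machine M1 (24 min), Flint→Machine M5 (33 min), Delta→Machine M6 (74 min), Cove→Machine M7 (78 min) — total 64+24+33+74+78 = 273 min.
Row-greedy (each job in turn takes its cheapest remaining machine) gives 361 min, worse by 88.
Next-best assignment: Pioneer→Machine M2, Umbra→Machine M6, Flint→Machine M5, Delta→Machine M1, Cove→Machine M7 = 283 min.
Swapping Delta↔Umbra (Delta→Machine M1 25 min, Umbra→Machine M6 83 min) adds 10.

Min total: 273 min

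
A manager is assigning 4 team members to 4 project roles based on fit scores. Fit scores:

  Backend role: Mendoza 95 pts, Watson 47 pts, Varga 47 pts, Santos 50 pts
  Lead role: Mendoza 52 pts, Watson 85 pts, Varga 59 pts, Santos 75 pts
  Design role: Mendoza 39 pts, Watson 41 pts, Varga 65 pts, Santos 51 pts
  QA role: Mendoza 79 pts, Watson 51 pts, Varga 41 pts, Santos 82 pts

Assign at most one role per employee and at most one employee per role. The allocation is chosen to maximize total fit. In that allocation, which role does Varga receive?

Optimal: Mendoza→Backend role (95 pts), Watson→Lead role (85 pts), Varga→Design role (65 pts), Santos→QA role (82 pts) — total 95+85+65+82 = 327 pts.
Next-best assignment: Mendoza→Backend role, Watson→QA role, Varga→Design role, Santos→Lead role = 286 pts.

Varga receives Design role.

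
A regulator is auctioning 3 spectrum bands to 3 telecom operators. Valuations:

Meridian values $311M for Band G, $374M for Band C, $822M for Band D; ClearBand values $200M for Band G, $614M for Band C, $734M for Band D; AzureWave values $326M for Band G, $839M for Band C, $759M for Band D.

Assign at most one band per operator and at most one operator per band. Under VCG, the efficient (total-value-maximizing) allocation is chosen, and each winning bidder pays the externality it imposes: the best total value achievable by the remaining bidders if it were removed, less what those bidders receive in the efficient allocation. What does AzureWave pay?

Efficient allocation: Meridian→Band G ($311M), ClearBand→Band D ($734M), AzureWave→Band C ($839M); total welfare W = $1884M.
AzureWave receives Band C at value $839M, so the others get W − 839 = $1045M.
Without AzureWave: best allocation of the remaining 2 bidders over all 3 bands is Meridian→Band D ($822M), ClearBand→Band C ($614M), total $1436M.
VCG payment = (others' best without AzureWave) − (others' welfare with AzureWave) = 1436 − 1045 = $391M.

AzureWave pays $391M.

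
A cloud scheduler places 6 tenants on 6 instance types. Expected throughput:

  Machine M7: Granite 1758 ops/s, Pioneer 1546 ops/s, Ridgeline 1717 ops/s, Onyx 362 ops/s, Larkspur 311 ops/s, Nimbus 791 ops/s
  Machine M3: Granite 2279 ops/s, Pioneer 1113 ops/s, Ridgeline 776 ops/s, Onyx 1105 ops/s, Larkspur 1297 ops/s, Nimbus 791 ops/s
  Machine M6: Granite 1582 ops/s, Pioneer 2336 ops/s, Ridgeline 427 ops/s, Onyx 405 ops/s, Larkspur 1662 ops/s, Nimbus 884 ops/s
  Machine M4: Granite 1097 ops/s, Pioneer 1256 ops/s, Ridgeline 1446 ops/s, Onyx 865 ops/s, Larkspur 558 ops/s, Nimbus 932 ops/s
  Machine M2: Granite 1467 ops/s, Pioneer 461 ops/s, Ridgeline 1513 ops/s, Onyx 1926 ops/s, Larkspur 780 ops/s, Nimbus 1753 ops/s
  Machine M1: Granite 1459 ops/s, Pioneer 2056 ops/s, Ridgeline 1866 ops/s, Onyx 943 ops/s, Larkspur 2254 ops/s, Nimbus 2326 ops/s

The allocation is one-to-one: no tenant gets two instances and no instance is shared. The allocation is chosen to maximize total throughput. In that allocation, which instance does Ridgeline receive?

Ridgeline receives Machine M7.

Treat this as an assignment problem: match each tenant to one instance.
Optimal: Granite→Machine M3 (2279 ops/s), Pioneer→Machine M6 (2336 ops/s), Ridgeline→Machine M7 (1717 ops/s), Onyx→Machine M2 (1926 ops/s), Larkspur→Machine M1 (2254 ops/s), Nimbus→Machine M4 (932 ops/s) — total 2279+2336+1717+1926+2254+932 = 11444 ops/s.
Row-greedy (each tenant in turn takes its best remaining instance) gives 9756 ops/s, worse by 1688.
Swapping Nimbus↔Onyx (Nimbus→Machine M2 1753 ops/s, Onyx→Machine M4 865 ops/s) loses 240.
Checked against all permutations: 11444 ops/s is optimal.
Ridgeline's own top instance is Machine M1 (1866 ops/s), but forcing Ridgeline→Machine M1 and reassigning the rest optimally gives only 10211 ops/s — worse by 1233.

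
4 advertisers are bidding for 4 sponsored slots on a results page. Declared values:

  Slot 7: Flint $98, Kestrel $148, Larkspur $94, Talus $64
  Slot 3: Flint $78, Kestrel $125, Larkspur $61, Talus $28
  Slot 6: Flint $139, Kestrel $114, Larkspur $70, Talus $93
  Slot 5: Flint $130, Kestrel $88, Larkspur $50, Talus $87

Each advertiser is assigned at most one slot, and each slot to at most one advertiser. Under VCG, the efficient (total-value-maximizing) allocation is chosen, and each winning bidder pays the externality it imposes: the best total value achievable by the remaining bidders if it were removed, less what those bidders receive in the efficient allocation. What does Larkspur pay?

Larkspur pays $23.

Efficient allocation: Flint→Slot 6 ($139), Kestrel→Slot 3 ($125), Larkspur→Slot 7 ($94), Talus→Slot 5 ($87); total welfare W = $445.
Larkspur receives Slot 7 at value $94, so the others get W − 94 = $351.
Without Larkspur: best allocation of the remaining 3 bidders over all 4 slots is Flint→Slot 6 ($139), Kestrel→Slot 7 ($148), Talus→Slot 5 ($87), total $374.
VCG payment = (others' best without Larkspur) − (others' welfare with Larkspur) = 374 − 351 = $23.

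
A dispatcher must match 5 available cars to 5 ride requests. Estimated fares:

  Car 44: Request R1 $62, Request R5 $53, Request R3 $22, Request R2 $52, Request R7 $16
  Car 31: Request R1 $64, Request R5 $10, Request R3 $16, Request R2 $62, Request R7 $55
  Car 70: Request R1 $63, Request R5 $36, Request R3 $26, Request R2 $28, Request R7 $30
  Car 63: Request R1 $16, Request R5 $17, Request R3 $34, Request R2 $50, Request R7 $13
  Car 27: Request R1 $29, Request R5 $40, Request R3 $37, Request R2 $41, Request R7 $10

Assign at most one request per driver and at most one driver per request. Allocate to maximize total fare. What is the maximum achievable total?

Maximum total: $258

This is the linear assignment problem.
Optimal: Car 44→Request R5 ($53), Car 31→Request R7 ($55), Car 70→Request R1 ($63), Car 63→Request R2 ($50), Car 27→Request R3 ($37) — total 53+55+63+50+37 = $258.
Column-greedy (each request in turn goes to its best remaining driver) gives $234, worse by 24.
Checked against all permutations: $258 is optimal.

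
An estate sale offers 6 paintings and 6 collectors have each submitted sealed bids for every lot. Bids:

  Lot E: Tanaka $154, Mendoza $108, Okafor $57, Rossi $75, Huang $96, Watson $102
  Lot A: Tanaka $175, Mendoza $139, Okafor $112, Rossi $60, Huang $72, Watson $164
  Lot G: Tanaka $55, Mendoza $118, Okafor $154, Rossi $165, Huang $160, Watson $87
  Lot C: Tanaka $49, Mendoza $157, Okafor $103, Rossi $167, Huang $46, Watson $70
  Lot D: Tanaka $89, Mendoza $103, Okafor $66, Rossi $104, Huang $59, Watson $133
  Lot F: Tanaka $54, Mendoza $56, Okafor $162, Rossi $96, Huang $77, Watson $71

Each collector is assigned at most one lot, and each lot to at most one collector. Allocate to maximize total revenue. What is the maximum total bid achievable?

Treat this as an assignment problem: match each collector to one lot.
Optimal: Tanaka→Lot E ($154), Mendoza→Lot A ($139), Okafor→Lot F ($162), Rossi→Lot C ($167), Huang→Lot G ($160), Watson→Lot D ($133) — total 154+139+162+167+160+133 = $915.
Row-greedy (each collector in turn takes its best remaining lot) gives $888, worse by 27.
Next-best assignment: Tanaka→Lot E, Mendoza→Lot D, Okafor→Lot F, Rossi→Lot C, Huang→Lot G, Watson→Lot A = $910.
Swapping Tanaka↔Huang (Tanaka→Lot G $55, Huang→Lot E $96) loses 163.
Every other assignment is strictly worse.

Max total: $915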